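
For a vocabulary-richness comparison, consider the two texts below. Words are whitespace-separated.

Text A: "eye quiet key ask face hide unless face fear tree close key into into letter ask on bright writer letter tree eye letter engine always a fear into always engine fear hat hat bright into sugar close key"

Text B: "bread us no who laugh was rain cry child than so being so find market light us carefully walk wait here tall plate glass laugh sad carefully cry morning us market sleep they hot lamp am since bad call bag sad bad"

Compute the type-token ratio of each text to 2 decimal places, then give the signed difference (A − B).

TTR(A) = 20/38 = 0.53
TTR(B) = 33/42 = 0.79
Difference = 0.53 − 0.79 = -0.26

-0.26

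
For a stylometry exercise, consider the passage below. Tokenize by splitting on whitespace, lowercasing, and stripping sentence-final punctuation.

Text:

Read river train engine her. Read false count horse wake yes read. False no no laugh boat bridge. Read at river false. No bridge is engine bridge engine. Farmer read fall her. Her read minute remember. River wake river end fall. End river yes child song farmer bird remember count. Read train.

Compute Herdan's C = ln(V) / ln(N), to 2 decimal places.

0.80

N = 52, V = 24.
ln(V) = 3.178054, ln(N) = 3.951244
C = 3.178054 / 3.951244 = 0.80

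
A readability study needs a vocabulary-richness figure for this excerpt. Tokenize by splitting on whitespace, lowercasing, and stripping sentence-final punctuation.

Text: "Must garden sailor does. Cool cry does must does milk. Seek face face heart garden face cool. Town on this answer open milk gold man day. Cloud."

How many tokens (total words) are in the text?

Tokens: must, garden, sailor, does, cool, cry, does, must, does, milk, seek, face, face, heart, garden, face, cool, town, on, this, answer, open, milk, gold, man, day, cloud
N = 27

27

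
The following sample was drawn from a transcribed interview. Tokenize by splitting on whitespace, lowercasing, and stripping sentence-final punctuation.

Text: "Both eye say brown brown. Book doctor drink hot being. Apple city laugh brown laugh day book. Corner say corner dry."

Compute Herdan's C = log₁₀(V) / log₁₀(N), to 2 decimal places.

N = 21, V = 15.
log₁₀(V) = 1.176091, log₁₀(N) = 1.322219
C = 1.176091 / 1.322219 = 0.89

0.89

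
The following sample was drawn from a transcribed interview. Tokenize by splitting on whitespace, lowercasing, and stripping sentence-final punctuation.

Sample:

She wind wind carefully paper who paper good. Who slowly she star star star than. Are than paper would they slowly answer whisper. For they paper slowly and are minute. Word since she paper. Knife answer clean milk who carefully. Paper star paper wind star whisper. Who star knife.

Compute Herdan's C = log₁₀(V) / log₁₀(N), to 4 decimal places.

N = 49, V = 22.
log₁₀(V) = 1.342423, log₁₀(N) = 1.690196
C = 1.342423 / 1.690196 = 0.7942

0.7942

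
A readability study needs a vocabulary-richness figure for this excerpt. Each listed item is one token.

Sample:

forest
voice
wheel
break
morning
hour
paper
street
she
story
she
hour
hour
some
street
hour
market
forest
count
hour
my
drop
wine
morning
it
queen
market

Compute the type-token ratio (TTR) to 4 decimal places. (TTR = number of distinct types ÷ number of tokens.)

0.6667

N = 27 tokens, V = 18 types.
TTR = V / N = 18 / 27 = 0.6667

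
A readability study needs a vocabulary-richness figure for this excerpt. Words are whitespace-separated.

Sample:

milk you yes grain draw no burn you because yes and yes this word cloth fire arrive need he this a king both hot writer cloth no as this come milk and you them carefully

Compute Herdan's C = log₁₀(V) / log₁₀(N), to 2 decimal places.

0.91

N = 35, V = 25.
log₁₀(V) = 1.397940, log₁₀(N) = 1.544068
C = 1.397940 / 1.544068 = 0.91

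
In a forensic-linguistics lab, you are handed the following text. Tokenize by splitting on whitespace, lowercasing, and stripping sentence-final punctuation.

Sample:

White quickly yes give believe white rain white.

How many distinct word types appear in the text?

Distinct types: {believe, give, quickly, rain, white, yes}
V = 6

6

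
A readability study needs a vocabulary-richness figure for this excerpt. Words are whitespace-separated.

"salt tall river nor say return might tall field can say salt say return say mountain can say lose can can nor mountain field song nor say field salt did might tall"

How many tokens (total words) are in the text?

Tokens: salt, tall, river, nor, say, return, might, tall, field, can, say, salt, say, return, say, mountain, can, say, lose, can, can, nor, mountain, field, song, nor, say, field, salt, did, might, tall
N = 32

32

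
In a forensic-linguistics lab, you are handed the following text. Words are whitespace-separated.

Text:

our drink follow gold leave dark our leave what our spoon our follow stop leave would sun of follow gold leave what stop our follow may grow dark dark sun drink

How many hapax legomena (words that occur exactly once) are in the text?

Frequencies: our:5, follow:4, leave:4, dark:3, drink:2, gold:2, what:2, stop:2, sun:2, spoon:1, would:1, of:1, may:1, grow:1
Hapax (freq=1): grow, may, of, spoon, would

5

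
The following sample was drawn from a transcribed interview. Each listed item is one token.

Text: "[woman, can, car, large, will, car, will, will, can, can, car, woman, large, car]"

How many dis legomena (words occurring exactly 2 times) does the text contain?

2

Frequencies: car:4, can:3, will:3, woman:2, large:2
Words with frequency 2: large, woman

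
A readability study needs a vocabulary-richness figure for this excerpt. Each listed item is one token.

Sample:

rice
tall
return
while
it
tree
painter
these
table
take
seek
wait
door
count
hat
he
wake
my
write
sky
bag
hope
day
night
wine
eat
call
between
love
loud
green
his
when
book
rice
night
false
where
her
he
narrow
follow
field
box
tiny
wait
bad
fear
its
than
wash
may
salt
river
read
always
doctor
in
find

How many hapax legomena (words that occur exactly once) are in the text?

51

Frequencies: rice:2, wait:2, he:2, night:2, tall:1, return:1, while:1, it:1, tree:1, painter:1, these:1, table:1, take:1, seek:1, door:1, count:1, hat:1, wake:1, my:1, write:1, … (35 more, each freq 1)
Hapax (freq=1): always, bad, bag, between, book, box, call, count, day, doctor, door, eat, false, fear, field, find, follow, green, hat, her, his, hope, in, it, its, loud, love, may, my, narrow, painter, read, return, river, salt, seek, sky, table, take, tall, than, these, tiny, tree, wake, wash, when, where, while, wine, write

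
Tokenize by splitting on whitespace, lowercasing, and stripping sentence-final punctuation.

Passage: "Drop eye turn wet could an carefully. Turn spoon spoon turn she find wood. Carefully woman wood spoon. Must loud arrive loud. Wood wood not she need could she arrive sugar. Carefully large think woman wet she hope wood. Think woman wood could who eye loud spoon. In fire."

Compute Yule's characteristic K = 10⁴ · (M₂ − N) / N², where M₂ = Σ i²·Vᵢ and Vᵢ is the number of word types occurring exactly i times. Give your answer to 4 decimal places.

383.1737

Frequencies: wood:6, spoon:4, she:4, turn:3, could:3, carefully:3, woman:3, loud:3, eye:2, wet:2, arrive:2, think:2, drop:1, an:1, find:1, must:1, not:1, need:1, sugar:1, large:1, … (4 more, each freq 1)
N = 49. Frequency spectrum: V_1=12, V_2=4, V_3=5, V_4=2, V_6=1
M₂ = 1²·12 + 2²·4 + 3²·5 + 4²·2 + 6²·1 = 141
K = 10000 × (141 − 49) / 49² = 383.1737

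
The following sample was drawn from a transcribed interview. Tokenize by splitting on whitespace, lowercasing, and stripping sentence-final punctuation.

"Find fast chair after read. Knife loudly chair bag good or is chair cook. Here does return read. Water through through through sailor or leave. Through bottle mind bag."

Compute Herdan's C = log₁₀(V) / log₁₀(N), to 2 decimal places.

N = 29, V = 21.
log₁₀(V) = 1.322219, log₁₀(N) = 1.462398
C = 1.322219 / 1.462398 = 0.90

0.90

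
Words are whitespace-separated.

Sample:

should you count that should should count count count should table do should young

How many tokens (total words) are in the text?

Tokens: should, you, count, that, should, should, count, count, count, should, table, do, should, young
N = 14

14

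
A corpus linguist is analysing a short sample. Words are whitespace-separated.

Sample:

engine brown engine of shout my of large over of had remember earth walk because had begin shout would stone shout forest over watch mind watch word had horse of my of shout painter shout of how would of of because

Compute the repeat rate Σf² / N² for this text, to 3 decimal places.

Frequencies: of:8, shout:5, had:3, engine:2, my:2, over:2, because:2, would:2, watch:2, brown:1, large:1, remember:1, earth:1, walk:1, begin:1, stone:1, forest:1, mind:1, word:1, horse:1, … (2 more, each freq 1)
Σf² = 135; N² = 1681
Repeat rate = 135 / 1681 = 0.080

0.080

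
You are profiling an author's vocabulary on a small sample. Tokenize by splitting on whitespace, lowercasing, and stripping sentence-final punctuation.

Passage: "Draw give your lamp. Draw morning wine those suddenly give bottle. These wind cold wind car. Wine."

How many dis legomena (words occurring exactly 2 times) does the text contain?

Frequencies: draw:2, give:2, wine:2, wind:2, your:1, lamp:1, morning:1, those:1, suddenly:1, bottle:1, these:1, cold:1, car:1
Words with frequency 2: draw, give, wind, wine

4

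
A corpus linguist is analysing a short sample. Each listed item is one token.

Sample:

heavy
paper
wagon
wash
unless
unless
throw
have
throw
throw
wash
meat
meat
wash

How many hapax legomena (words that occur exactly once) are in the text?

4

Frequencies: wash:3, throw:3, unless:2, meat:2, heavy:1, paper:1, wagon:1, have:1
Hapax (freq=1): have, heavy, paper, wagon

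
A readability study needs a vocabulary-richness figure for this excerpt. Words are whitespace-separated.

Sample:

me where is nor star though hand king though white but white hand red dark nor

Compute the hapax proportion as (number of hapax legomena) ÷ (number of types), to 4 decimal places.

0.6667

Frequencies: nor:2, though:2, hand:2, white:2, me:1, where:1, is:1, star:1, king:1, but:1, red:1, dark:1
Hapax count = 8; type count = 12.
Ratio = 8 / 12 = 0.6667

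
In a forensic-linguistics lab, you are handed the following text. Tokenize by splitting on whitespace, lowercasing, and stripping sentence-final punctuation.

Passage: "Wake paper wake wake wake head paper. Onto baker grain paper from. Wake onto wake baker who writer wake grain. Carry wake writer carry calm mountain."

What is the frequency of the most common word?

Frequencies: wake:8, paper:3, onto:2, baker:2, grain:2, writer:2, carry:2, head:1, from:1, who:1, calm:1, mountain:1
Most common: 'wake' with frequency 8.

8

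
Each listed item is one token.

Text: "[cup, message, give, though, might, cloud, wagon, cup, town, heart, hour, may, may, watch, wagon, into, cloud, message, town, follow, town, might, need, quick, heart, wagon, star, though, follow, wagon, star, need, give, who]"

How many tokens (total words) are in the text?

34

Tokens: cup, message, give, though, might, cloud, wagon, cup, town, heart, hour, may, may, watch, wagon, into, cloud, message, town, follow, town, might, need, quick, heart, wagon, star, though, follow, wagon, star, need, give, who
N = 34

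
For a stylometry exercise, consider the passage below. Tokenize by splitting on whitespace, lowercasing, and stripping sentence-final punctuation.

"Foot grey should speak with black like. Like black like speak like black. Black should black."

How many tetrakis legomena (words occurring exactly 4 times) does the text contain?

1

Frequencies: black:5, like:4, should:2, speak:2, foot:1, grey:1, with:1
Words with frequency 4: like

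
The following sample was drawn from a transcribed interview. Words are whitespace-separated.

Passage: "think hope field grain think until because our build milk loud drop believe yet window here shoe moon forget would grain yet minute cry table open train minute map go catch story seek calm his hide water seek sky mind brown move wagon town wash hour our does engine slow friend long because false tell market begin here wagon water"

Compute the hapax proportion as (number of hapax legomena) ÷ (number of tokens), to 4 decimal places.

0.6667

Frequencies: think:2, grain:2, because:2, our:2, yet:2, here:2, minute:2, seek:2, water:2, wagon:2, hope:1, field:1, until:1, build:1, milk:1, loud:1, drop:1, believe:1, window:1, shoe:1, … (30 more, each freq 1)
Hapax count = 40; token count = 60.
Ratio = 40 / 60 = 0.6667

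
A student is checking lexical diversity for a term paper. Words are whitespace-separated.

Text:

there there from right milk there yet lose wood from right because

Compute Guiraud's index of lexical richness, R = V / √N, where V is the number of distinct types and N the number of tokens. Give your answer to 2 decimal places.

2.31

N = 12, V = 8.
√N = 3.464102
R = 8 / 3.464102 = 2.31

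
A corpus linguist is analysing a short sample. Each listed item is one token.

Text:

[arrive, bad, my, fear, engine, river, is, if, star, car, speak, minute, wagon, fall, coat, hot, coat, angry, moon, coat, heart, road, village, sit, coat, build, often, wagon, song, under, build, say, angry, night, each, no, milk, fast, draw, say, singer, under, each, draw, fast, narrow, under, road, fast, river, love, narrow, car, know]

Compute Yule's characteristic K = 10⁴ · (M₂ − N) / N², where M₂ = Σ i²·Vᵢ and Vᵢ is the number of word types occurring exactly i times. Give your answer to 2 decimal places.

150.89

Frequencies: coat:4, under:3, fast:3, river:2, car:2, wagon:2, angry:2, road:2, build:2, say:2, each:2, draw:2, narrow:2, arrive:1, bad:1, my:1, fear:1, engine:1, is:1, if:1, … (17 more, each freq 1)
N = 54. Frequency spectrum: V_1=24, V_2=10, V_3=2, V_4=1
M₂ = 1²·24 + 2²·10 + 3²·2 + 4²·1 = 98
K = 10000 × (98 − 54) / 54² = 150.89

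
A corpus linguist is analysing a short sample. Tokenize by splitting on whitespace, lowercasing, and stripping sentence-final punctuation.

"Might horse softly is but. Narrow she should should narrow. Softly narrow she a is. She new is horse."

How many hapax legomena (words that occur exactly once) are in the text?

Frequencies: is:3, narrow:3, she:3, horse:2, softly:2, should:2, might:1, but:1, a:1, new:1
Hapax (freq=1): a, but, might, new

4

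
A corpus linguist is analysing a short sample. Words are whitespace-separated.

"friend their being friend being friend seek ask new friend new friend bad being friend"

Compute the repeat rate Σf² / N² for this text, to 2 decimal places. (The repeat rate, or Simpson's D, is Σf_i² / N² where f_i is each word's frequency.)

0.24

Frequencies: friend:6, being:3, new:2, their:1, seek:1, ask:1, bad:1
Σf² = 53; N² = 225
Repeat rate = 53 / 225 = 0.24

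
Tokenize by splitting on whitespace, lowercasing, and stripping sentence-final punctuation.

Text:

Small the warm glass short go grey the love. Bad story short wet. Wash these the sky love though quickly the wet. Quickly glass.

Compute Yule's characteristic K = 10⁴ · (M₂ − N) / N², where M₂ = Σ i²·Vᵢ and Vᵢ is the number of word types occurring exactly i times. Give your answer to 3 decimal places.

Frequencies: the:4, glass:2, short:2, love:2, wet:2, quickly:2, small:1, warm:1, go:1, grey:1, bad:1, story:1, wash:1, these:1, sky:1, though:1
N = 24. Frequency spectrum: V_1=10, V_2=5, V_4=1
M₂ = 1²·10 + 2²·5 + 4²·1 = 46
K = 10000 × (46 − 24) / 24² = 381.944

381.944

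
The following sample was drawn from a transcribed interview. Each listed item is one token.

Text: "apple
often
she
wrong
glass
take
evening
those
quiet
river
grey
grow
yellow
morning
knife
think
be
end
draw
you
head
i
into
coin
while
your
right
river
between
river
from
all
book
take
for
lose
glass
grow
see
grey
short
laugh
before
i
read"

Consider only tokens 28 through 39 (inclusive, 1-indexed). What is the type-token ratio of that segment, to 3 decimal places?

Segment tokens 28–39: river, between, river, from, all, book, take, for, lose, glass, grow, see
Segment N = 12, segment V = 11.
TTR = 11 / 12 = 0.917

0.917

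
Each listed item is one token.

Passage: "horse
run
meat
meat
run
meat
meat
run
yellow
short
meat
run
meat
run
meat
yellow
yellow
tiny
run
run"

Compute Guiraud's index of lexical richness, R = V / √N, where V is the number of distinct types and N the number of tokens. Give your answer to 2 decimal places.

N = 20, V = 6.
√N = 4.472136
R = 6 / 4.472136 = 1.34

1.34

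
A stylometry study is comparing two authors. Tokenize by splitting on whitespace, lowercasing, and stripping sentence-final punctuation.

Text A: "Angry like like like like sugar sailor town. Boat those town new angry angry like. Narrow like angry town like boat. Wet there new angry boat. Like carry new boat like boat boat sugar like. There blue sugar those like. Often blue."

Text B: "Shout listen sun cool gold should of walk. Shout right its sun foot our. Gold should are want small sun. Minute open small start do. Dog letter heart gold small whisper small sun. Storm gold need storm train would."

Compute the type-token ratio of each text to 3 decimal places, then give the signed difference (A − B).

-0.359

TTR(A) = 14/42 = 0.333
TTR(B) = 27/39 = 0.692
Difference = 0.333 − 0.692 = -0.359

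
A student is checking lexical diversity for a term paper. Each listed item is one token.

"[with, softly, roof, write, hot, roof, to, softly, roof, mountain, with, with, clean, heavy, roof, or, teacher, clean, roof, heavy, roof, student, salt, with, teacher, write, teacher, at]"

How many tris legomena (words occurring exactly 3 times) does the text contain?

Frequencies: roof:6, with:4, teacher:3, softly:2, write:2, clean:2, heavy:2, hot:1, to:1, mountain:1, or:1, student:1, salt:1, at:1
Words with frequency 3: teacher

1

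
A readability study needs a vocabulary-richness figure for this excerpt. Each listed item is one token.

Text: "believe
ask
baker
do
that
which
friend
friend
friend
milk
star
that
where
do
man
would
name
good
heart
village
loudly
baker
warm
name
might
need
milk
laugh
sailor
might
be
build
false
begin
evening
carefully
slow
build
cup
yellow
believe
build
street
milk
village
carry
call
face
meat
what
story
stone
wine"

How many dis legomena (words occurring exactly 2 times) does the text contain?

7

Frequencies: friend:3, milk:3, build:3, believe:2, baker:2, do:2, that:2, name:2, village:2, might:2, ask:1, which:1, star:1, where:1, man:1, would:1, good:1, heart:1, loudly:1, warm:1, … (20 more, each freq 1)
Words with frequency 2: baker, believe, do, might, name, that, village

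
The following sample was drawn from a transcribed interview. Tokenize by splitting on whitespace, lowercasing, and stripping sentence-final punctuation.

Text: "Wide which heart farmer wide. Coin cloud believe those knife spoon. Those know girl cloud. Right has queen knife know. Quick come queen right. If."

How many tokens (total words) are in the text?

25

Tokens: wide, which, heart, farmer, wide, coin, cloud, believe, those, knife, spoon, those, know, girl, cloud, right, has, queen, knife, know, quick, come, queen, right, if
N = 25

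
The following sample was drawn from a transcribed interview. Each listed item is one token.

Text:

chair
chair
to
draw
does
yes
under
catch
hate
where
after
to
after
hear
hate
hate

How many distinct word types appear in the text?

11

Distinct types: {after, catch, chair, does, draw, hate, hear, to, under, where, yes}
V = 11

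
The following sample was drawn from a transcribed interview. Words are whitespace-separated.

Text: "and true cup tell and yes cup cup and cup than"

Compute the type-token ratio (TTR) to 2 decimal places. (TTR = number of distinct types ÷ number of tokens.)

0.55

N = 11 tokens, V = 6 types.
TTR = V / N = 6 / 11 = 0.55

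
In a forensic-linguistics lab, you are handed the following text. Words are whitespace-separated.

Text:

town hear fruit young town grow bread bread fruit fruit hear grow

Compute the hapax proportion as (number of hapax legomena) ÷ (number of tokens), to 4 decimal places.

0.0833

Frequencies: fruit:3, town:2, hear:2, grow:2, bread:2, young:1
Hapax count = 1; token count = 12.
Ratio = 1 / 12 = 0.0833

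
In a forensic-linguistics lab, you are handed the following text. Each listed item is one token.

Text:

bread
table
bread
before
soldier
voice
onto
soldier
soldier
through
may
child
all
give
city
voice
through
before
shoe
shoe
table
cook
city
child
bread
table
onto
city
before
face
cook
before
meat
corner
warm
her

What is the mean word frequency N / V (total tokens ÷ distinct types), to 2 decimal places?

1.89

N = 36 tokens, V = 19 types.
Mean frequency = N / V = 36 / 19 = 1.89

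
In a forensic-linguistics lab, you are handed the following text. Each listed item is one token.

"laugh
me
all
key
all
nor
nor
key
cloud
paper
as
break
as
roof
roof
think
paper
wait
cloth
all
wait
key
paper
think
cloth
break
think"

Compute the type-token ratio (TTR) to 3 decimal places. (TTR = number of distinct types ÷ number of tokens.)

N = 27 tokens, V = 13 types.
TTR = V / N = 13 / 27 = 0.481

0.481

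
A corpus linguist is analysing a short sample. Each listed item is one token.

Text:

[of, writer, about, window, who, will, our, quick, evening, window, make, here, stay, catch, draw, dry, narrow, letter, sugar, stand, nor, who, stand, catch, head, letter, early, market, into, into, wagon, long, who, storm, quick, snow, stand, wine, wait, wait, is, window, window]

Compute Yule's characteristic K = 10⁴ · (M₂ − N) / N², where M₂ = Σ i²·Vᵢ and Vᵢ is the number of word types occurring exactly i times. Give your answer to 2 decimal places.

Frequencies: window:4, who:3, stand:3, quick:2, catch:2, letter:2, into:2, wait:2, of:1, writer:1, about:1, will:1, our:1, evening:1, make:1, here:1, stay:1, draw:1, dry:1, narrow:1, … (11 more, each freq 1)
N = 43. Frequency spectrum: V_1=23, V_2=5, V_3=2, V_4=1
M₂ = 1²·23 + 2²·5 + 3²·2 + 4²·1 = 77
K = 10000 × (77 − 43) / 43² = 183.88

183.88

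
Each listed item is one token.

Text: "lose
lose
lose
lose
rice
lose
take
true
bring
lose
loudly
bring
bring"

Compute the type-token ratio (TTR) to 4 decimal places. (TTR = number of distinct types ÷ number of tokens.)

N = 13 tokens, V = 6 types.
TTR = V / N = 6 / 13 = 0.4615

0.4615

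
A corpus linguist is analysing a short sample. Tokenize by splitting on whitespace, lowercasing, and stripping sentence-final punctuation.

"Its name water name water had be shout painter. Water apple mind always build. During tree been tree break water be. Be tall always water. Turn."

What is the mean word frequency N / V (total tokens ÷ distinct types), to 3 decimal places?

1.529

N = 26 tokens, V = 17 types.
Mean frequency = N / V = 26 / 17 = 1.529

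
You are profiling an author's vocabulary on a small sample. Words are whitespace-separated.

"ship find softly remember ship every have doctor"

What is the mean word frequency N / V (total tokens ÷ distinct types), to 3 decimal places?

N = 8 tokens, V = 7 types.
Mean frequency = N / V = 8 / 7 = 1.143

1.143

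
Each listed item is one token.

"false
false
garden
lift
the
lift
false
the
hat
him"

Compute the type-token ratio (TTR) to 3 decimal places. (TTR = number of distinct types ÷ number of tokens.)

N = 10 tokens, V = 6 types.
TTR = V / N = 6 / 10 = 0.600

0.600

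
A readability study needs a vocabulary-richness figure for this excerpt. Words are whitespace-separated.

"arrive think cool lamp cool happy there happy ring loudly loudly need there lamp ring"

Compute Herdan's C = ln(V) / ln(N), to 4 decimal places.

0.8114

N = 15, V = 9.
ln(V) = 2.197225, ln(N) = 2.708050
C = 2.197225 / 2.708050 = 0.8114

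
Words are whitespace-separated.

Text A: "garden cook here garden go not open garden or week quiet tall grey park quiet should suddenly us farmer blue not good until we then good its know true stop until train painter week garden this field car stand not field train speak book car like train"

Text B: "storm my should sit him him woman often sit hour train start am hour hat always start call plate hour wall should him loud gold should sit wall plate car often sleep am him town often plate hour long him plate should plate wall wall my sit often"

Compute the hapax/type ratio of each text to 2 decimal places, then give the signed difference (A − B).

A: hapax=25, V=34, ratio=0.74
B: hapax=12, V=22, ratio=0.55
Difference = 0.74 − 0.55 = 0.19

0.19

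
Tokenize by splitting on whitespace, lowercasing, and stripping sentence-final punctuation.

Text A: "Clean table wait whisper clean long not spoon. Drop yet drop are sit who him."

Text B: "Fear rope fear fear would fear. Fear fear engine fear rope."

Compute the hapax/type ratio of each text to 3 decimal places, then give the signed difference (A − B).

0.346

A: hapax=11, V=13, ratio=0.846
B: hapax=2, V=4, ratio=0.500
Difference = 0.846 − 0.500 = 0.346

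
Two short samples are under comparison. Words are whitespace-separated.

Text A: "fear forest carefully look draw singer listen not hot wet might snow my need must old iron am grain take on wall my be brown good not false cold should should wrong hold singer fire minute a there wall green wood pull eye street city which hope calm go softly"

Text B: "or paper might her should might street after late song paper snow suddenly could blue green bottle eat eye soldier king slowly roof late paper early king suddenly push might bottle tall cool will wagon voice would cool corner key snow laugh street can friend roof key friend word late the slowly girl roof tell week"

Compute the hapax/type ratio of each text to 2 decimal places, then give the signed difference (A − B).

0.22

A: hapax=40, V=45, ratio=0.89
B: hapax=26, V=39, ratio=0.67
Difference = 0.89 − 0.67 = 0.22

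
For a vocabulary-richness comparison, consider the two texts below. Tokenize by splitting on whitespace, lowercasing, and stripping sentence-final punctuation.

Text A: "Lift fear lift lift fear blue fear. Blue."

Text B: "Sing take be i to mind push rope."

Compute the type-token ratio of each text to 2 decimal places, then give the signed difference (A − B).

TTR(A) = 3/8 = 0.38
TTR(B) = 8/8 = 1.00
Difference = 0.38 − 1.00 = -0.62

-0.62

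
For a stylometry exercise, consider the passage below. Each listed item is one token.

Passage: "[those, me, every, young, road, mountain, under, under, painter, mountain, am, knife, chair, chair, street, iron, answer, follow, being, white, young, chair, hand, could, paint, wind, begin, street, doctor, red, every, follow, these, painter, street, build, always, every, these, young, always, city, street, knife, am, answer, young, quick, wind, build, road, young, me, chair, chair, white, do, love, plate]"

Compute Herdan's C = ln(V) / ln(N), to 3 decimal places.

0.850

N = 59, V = 32.
ln(V) = 3.465736, ln(N) = 4.077537
C = 3.465736 / 4.077537 = 0.850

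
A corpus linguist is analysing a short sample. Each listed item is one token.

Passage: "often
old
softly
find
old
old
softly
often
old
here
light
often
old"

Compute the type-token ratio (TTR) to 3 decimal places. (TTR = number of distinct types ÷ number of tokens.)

N = 13 tokens, V = 6 types.
TTR = V / N = 6 / 13 = 0.462

0.462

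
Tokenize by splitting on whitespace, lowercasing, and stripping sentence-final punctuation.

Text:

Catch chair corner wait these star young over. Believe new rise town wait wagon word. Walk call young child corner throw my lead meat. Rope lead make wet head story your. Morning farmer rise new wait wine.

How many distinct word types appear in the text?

Distinct types: {believe, call, catch, chair, child, corner, farmer, head, lead, make, meat, morning, my, new, over, rise, rope, star, story, these, throw, town, wagon, wait, walk, wet, wine, word, young, your}
V = 30

30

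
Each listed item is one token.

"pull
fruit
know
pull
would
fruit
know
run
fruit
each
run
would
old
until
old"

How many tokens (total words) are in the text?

Tokens: pull, fruit, know, pull, would, fruit, know, run, fruit, each, run, would, old, until, old
N = 15

15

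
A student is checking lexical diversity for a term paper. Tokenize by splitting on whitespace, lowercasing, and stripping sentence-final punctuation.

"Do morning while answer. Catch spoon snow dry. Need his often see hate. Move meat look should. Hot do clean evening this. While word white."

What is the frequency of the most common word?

Frequencies: do:2, while:2, morning:1, answer:1, catch:1, spoon:1, snow:1, dry:1, need:1, his:1, often:1, see:1, hate:1, move:1, meat:1, look:1, should:1, hot:1, clean:1, evening:1, … (3 more, each freq 1)
Most common: 'do' with frequency 2.

2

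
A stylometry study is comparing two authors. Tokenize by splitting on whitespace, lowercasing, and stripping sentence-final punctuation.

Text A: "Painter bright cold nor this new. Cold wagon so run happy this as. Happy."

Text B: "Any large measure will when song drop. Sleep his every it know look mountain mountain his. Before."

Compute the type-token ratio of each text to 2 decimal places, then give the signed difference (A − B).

-0.09

TTR(A) = 11/14 = 0.79
TTR(B) = 15/17 = 0.88
Difference = 0.79 − 0.88 = -0.09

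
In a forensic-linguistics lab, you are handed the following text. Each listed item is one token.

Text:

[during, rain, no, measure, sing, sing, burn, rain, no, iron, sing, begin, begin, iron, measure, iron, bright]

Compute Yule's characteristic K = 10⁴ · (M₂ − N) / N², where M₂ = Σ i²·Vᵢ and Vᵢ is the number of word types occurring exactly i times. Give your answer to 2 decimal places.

Frequencies: sing:3, iron:3, rain:2, no:2, measure:2, begin:2, during:1, burn:1, bright:1
N = 17. Frequency spectrum: V_1=3, V_2=4, V_3=2
M₂ = 1²·3 + 2²·4 + 3²·2 = 37
K = 10000 × (37 − 17) / 17² = 692.04

692.04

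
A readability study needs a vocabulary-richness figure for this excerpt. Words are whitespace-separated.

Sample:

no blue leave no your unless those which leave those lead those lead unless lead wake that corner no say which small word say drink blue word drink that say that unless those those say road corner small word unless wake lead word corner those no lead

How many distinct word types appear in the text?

16

Distinct types: {blue, corner, drink, lead, leave, no, road, say, small, that, those, unless, wake, which, word, your}
V = 16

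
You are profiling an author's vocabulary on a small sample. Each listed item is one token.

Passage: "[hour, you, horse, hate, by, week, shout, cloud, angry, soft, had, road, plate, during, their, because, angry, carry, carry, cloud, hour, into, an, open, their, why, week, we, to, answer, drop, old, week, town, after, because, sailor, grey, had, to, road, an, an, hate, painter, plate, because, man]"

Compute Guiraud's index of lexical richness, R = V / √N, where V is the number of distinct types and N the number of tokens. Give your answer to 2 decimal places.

N = 48, V = 32.
√N = 6.928203
R = 32 / 6.928203 = 4.62

4.62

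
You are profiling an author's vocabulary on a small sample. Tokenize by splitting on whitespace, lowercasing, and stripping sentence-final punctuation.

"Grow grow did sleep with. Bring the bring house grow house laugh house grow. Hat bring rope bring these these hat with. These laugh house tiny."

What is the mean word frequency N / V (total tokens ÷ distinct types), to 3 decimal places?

2.167

N = 26 tokens, V = 12 types.
Mean frequency = N / V = 26 / 12 = 2.167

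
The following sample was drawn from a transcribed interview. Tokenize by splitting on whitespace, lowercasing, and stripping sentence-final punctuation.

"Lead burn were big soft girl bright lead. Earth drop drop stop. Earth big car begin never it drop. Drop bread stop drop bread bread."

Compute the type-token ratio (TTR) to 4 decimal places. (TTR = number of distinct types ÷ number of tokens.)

0.6000

N = 25 tokens, V = 15 types.
TTR = V / N = 15 / 25 = 0.6000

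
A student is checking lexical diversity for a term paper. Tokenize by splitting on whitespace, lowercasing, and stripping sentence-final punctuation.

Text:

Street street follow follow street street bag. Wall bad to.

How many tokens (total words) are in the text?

10

Tokens: street, street, follow, follow, street, street, bag, wall, bad, to
N = 10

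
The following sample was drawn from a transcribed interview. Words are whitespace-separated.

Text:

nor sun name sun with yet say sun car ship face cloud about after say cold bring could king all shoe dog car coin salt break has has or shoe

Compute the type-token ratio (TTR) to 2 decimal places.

0.80

N = 30 tokens, V = 24 types.
TTR = V / N = 24 / 30 = 0.80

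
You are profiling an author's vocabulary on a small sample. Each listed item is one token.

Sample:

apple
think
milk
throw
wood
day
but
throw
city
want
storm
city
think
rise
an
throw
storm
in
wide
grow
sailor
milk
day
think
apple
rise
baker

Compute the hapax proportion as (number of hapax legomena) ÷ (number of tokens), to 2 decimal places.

Frequencies: think:3, throw:3, apple:2, milk:2, day:2, city:2, storm:2, rise:2, wood:1, but:1, want:1, an:1, in:1, wide:1, grow:1, sailor:1, baker:1
Hapax count = 9; token count = 27.
Ratio = 9 / 27 = 0.33

0.33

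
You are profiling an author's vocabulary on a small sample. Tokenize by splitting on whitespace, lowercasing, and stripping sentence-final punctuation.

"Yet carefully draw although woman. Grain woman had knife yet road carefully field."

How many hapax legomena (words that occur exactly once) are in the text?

Frequencies: yet:2, carefully:2, woman:2, draw:1, although:1, grain:1, had:1, knife:1, road:1, field:1
Hapax (freq=1): although, draw, field, grain, had, knife, road

7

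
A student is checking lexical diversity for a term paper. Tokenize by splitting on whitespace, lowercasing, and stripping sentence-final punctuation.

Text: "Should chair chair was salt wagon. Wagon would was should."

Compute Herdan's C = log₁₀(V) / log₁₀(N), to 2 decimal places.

0.78

N = 10, V = 6.
log₁₀(V) = 0.778151, log₁₀(N) = 1.000000
C = 0.778151 / 1.000000 = 0.78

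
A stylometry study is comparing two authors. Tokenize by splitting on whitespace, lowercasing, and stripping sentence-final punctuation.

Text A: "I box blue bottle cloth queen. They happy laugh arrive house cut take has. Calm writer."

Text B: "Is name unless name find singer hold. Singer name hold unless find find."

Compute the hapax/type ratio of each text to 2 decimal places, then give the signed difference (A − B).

A: hapax=16, V=16, ratio=1.00
B: hapax=1, V=6, ratio=0.17
Difference = 1.00 − 0.17 = 0.83

0.83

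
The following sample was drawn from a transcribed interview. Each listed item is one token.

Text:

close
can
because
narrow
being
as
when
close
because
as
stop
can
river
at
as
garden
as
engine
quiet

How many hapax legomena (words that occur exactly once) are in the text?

9

Frequencies: as:4, close:2, can:2, because:2, narrow:1, being:1, when:1, stop:1, river:1, at:1, garden:1, engine:1, quiet:1
Hapax (freq=1): at, being, engine, garden, narrow, quiet, river, stop, when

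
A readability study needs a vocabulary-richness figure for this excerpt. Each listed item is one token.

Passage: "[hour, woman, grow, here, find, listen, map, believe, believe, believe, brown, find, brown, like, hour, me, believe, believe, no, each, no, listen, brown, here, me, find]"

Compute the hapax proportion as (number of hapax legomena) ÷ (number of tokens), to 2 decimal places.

Frequencies: believe:5, find:3, brown:3, hour:2, here:2, listen:2, me:2, no:2, woman:1, grow:1, map:1, like:1, each:1
Hapax count = 5; token count = 26.
Ratio = 5 / 26 = 0.19

0.19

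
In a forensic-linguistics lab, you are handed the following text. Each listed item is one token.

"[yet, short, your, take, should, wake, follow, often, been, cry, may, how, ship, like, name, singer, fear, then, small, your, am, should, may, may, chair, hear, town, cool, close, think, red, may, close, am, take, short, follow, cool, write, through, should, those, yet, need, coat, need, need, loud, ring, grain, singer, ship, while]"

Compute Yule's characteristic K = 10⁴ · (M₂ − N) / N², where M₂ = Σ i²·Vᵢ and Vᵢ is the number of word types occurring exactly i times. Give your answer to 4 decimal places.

Frequencies: may:4, should:3, need:3, yet:2, short:2, your:2, take:2, follow:2, ship:2, singer:2, am:2, cool:2, close:2, wake:1, often:1, been:1, cry:1, how:1, like:1, name:1, … (16 more, each freq 1)
N = 53. Frequency spectrum: V_1=23, V_2=10, V_3=2, V_4=1
M₂ = 1²·23 + 2²·10 + 3²·2 + 4²·1 = 97
K = 10000 × (97 − 53) / 53² = 156.6394

156.6394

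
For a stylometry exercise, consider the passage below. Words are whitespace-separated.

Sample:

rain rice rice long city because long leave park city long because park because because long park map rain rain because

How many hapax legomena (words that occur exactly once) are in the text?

2

Frequencies: because:5, long:4, rain:3, park:3, rice:2, city:2, leave:1, map:1
Hapax (freq=1): leave, map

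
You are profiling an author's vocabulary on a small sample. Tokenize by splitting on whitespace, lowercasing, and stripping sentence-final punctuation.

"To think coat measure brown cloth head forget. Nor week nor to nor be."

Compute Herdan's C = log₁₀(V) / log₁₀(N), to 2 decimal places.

0.91

N = 14, V = 11.
log₁₀(V) = 1.041393, log₁₀(N) = 1.146128
C = 1.041393 / 1.146128 = 0.91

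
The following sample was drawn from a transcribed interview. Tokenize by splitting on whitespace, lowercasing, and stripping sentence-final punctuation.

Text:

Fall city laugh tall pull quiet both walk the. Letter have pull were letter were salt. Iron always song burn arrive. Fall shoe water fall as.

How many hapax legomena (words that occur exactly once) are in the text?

Frequencies: fall:3, pull:2, letter:2, were:2, city:1, laugh:1, tall:1, quiet:1, both:1, walk:1, the:1, have:1, salt:1, iron:1, always:1, song:1, burn:1, arrive:1, shoe:1, water:1, … (1 more, each freq 1)
Hapax (freq=1): always, arrive, as, both, burn, city, have, iron, laugh, quiet, salt, shoe, song, tall, the, walk, water

17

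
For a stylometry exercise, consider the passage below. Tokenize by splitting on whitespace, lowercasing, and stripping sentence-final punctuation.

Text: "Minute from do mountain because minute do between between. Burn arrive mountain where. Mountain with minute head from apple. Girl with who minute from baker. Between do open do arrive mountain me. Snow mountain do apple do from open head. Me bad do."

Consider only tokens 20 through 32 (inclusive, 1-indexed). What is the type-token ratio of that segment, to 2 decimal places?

0.92

Segment tokens 20–32: girl, with, who, minute, from, baker, between, do, open, do, arrive, mountain, me
Segment N = 13, segment V = 12.
TTR = 12 / 13 = 0.92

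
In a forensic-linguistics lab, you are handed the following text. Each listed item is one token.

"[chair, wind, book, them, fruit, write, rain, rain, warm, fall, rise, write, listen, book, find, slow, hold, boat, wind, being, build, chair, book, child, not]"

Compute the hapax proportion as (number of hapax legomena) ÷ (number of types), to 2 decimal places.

0.74

Frequencies: book:3, chair:2, wind:2, write:2, rain:2, them:1, fruit:1, warm:1, fall:1, rise:1, listen:1, find:1, slow:1, hold:1, boat:1, being:1, build:1, child:1, not:1
Hapax count = 14; type count = 19.
Ratio = 14 / 19 = 0.74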